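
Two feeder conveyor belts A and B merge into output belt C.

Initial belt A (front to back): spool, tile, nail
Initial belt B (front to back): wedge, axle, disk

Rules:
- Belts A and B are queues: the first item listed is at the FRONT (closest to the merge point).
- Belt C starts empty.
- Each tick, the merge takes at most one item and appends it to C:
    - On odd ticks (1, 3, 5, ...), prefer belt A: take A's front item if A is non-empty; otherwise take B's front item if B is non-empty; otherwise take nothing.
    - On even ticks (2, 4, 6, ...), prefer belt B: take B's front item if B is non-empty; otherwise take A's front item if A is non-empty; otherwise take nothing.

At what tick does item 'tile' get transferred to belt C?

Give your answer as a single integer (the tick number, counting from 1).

Answer: 3

Derivation:
Tick 1: prefer A, take spool from A; A=[tile,nail] B=[wedge,axle,disk] C=[spool]
Tick 2: prefer B, take wedge from B; A=[tile,nail] B=[axle,disk] C=[spool,wedge]
Tick 3: prefer A, take tile from A; A=[nail] B=[axle,disk] C=[spool,wedge,tile]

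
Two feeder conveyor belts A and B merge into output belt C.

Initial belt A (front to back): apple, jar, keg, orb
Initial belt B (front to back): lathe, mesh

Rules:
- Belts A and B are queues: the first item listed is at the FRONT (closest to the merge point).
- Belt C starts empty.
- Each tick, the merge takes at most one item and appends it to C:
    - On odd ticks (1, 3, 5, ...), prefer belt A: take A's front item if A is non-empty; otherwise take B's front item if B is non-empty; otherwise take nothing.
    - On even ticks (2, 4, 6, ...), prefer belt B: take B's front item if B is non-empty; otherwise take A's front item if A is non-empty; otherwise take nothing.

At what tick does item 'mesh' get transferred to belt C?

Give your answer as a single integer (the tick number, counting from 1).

Answer: 4

Derivation:
Tick 1: prefer A, take apple from A; A=[jar,keg,orb] B=[lathe,mesh] C=[apple]
Tick 2: prefer B, take lathe from B; A=[jar,keg,orb] B=[mesh] C=[apple,lathe]
Tick 3: prefer A, take jar from A; A=[keg,orb] B=[mesh] C=[apple,lathe,jar]
Tick 4: prefer B, take mesh from B; A=[keg,orb] B=[-] C=[apple,lathe,jar,mesh]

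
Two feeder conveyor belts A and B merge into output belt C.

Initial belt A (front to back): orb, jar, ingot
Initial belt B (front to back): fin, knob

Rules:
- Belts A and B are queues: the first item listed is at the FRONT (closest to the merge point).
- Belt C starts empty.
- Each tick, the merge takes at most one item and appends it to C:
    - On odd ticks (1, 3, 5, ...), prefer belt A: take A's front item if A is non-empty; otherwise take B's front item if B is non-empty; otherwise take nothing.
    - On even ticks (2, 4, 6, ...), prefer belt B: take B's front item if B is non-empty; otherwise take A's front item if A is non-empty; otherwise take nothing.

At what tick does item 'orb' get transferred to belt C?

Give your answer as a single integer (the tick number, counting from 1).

Answer: 1

Derivation:
Tick 1: prefer A, take orb from A; A=[jar,ingot] B=[fin,knob] C=[orb]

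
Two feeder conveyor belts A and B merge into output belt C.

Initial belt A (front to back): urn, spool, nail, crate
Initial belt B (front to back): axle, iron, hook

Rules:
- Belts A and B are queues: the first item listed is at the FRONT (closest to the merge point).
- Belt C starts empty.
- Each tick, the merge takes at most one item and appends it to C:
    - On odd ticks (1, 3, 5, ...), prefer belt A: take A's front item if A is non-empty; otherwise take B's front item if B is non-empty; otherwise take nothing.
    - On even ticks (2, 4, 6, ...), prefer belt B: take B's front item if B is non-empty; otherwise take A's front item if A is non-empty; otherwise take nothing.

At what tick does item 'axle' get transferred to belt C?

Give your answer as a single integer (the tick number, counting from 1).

Tick 1: prefer A, take urn from A; A=[spool,nail,crate] B=[axle,iron,hook] C=[urn]
Tick 2: prefer B, take axle from B; A=[spool,nail,crate] B=[iron,hook] C=[urn,axle]

Answer: 2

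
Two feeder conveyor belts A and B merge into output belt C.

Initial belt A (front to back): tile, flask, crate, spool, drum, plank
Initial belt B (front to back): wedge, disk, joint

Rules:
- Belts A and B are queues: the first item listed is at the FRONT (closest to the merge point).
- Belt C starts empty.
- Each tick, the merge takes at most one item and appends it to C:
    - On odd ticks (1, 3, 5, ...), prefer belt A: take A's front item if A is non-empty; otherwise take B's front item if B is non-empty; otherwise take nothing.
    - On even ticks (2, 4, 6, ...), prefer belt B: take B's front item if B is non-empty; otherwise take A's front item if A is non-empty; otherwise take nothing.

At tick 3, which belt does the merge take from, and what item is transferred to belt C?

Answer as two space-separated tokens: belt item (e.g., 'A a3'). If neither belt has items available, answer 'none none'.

Tick 1: prefer A, take tile from A; A=[flask,crate,spool,drum,plank] B=[wedge,disk,joint] C=[tile]
Tick 2: prefer B, take wedge from B; A=[flask,crate,spool,drum,plank] B=[disk,joint] C=[tile,wedge]
Tick 3: prefer A, take flask from A; A=[crate,spool,drum,plank] B=[disk,joint] C=[tile,wedge,flask]

Answer: A flask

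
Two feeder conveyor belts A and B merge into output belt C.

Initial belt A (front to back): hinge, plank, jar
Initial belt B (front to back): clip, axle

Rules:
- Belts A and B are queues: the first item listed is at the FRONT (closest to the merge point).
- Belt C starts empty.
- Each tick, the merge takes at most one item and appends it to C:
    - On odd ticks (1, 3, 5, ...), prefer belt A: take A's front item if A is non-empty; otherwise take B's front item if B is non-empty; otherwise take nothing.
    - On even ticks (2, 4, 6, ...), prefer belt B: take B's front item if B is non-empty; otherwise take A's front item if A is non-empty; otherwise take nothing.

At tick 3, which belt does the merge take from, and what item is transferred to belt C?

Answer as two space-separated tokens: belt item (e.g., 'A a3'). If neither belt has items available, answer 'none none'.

Answer: A plank

Derivation:
Tick 1: prefer A, take hinge from A; A=[plank,jar] B=[clip,axle] C=[hinge]
Tick 2: prefer B, take clip from B; A=[plank,jar] B=[axle] C=[hinge,clip]
Tick 3: prefer A, take plank from A; A=[jar] B=[axle] C=[hinge,clip,plank]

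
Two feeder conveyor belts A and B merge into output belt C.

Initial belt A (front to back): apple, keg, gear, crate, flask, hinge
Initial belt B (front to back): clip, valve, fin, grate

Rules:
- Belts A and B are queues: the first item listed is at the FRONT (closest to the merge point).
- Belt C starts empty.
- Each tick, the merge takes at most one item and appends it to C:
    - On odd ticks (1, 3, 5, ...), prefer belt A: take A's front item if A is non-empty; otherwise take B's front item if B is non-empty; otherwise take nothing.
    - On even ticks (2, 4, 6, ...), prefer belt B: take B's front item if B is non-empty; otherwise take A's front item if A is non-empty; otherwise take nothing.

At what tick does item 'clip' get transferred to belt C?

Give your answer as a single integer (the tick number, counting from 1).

Answer: 2

Derivation:
Tick 1: prefer A, take apple from A; A=[keg,gear,crate,flask,hinge] B=[clip,valve,fin,grate] C=[apple]
Tick 2: prefer B, take clip from B; A=[keg,gear,crate,flask,hinge] B=[valve,fin,grate] C=[apple,clip]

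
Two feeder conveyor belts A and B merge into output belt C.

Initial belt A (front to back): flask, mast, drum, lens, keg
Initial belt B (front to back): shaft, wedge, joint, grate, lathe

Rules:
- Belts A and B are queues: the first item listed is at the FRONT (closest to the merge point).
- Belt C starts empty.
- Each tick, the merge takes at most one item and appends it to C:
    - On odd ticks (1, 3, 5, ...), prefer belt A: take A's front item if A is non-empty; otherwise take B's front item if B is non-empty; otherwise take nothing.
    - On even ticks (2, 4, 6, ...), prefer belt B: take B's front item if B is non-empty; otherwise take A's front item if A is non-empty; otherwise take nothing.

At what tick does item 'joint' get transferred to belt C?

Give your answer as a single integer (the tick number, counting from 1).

Answer: 6

Derivation:
Tick 1: prefer A, take flask from A; A=[mast,drum,lens,keg] B=[shaft,wedge,joint,grate,lathe] C=[flask]
Tick 2: prefer B, take shaft from B; A=[mast,drum,lens,keg] B=[wedge,joint,grate,lathe] C=[flask,shaft]
Tick 3: prefer A, take mast from A; A=[drum,lens,keg] B=[wedge,joint,grate,lathe] C=[flask,shaft,mast]
Tick 4: prefer B, take wedge from B; A=[drum,lens,keg] B=[joint,grate,lathe] C=[flask,shaft,mast,wedge]
Tick 5: prefer A, take drum from A; A=[lens,keg] B=[joint,grate,lathe] C=[flask,shaft,mast,wedge,drum]
Tick 6: prefer B, take joint from B; A=[lens,keg] B=[grate,lathe] C=[flask,shaft,mast,wedge,drum,joint]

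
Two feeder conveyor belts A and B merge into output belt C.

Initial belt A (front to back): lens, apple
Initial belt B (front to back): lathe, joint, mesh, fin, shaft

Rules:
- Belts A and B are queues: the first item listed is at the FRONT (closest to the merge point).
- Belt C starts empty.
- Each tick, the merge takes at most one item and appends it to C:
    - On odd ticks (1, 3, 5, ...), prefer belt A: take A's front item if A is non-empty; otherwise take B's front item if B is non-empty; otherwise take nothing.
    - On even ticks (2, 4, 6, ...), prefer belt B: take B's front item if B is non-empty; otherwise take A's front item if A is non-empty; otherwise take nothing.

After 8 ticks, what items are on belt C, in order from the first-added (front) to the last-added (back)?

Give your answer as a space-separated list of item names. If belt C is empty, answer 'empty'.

Answer: lens lathe apple joint mesh fin shaft

Derivation:
Tick 1: prefer A, take lens from A; A=[apple] B=[lathe,joint,mesh,fin,shaft] C=[lens]
Tick 2: prefer B, take lathe from B; A=[apple] B=[joint,mesh,fin,shaft] C=[lens,lathe]
Tick 3: prefer A, take apple from A; A=[-] B=[joint,mesh,fin,shaft] C=[lens,lathe,apple]
Tick 4: prefer B, take joint from B; A=[-] B=[mesh,fin,shaft] C=[lens,lathe,apple,joint]
Tick 5: prefer A, take mesh from B; A=[-] B=[fin,shaft] C=[lens,lathe,apple,joint,mesh]
Tick 6: prefer B, take fin from B; A=[-] B=[shaft] C=[lens,lathe,apple,joint,mesh,fin]
Tick 7: prefer A, take shaft from B; A=[-] B=[-] C=[lens,lathe,apple,joint,mesh,fin,shaft]
Tick 8: prefer B, both empty, nothing taken; A=[-] B=[-] C=[lens,lathe,apple,joint,mesh,fin,shaft]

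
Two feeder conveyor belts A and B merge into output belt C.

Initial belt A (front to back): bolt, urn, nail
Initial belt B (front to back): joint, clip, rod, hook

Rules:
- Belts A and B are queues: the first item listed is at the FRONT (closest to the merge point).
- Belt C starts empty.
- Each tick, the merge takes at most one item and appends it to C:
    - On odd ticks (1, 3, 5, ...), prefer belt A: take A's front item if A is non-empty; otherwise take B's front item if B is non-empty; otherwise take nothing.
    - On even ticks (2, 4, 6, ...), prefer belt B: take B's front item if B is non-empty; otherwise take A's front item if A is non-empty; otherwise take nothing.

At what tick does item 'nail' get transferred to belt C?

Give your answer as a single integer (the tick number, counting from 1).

Tick 1: prefer A, take bolt from A; A=[urn,nail] B=[joint,clip,rod,hook] C=[bolt]
Tick 2: prefer B, take joint from B; A=[urn,nail] B=[clip,rod,hook] C=[bolt,joint]
Tick 3: prefer A, take urn from A; A=[nail] B=[clip,rod,hook] C=[bolt,joint,urn]
Tick 4: prefer B, take clip from B; A=[nail] B=[rod,hook] C=[bolt,joint,urn,clip]
Tick 5: prefer A, take nail from A; A=[-] B=[rod,hook] C=[bolt,joint,urn,clip,nail]

Answer: 5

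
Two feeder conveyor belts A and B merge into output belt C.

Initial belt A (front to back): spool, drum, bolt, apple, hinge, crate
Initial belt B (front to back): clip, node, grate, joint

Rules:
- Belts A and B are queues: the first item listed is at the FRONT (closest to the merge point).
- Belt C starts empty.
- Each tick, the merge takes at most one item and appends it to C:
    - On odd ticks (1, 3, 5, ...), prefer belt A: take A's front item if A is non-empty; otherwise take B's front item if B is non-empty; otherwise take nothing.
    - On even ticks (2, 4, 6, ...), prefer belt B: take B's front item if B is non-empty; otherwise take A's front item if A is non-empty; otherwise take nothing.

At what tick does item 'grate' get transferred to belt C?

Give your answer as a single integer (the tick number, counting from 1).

Tick 1: prefer A, take spool from A; A=[drum,bolt,apple,hinge,crate] B=[clip,node,grate,joint] C=[spool]
Tick 2: prefer B, take clip from B; A=[drum,bolt,apple,hinge,crate] B=[node,grate,joint] C=[spool,clip]
Tick 3: prefer A, take drum from A; A=[bolt,apple,hinge,crate] B=[node,grate,joint] C=[spool,clip,drum]
Tick 4: prefer B, take node from B; A=[bolt,apple,hinge,crate] B=[grate,joint] C=[spool,clip,drum,node]
Tick 5: prefer A, take bolt from A; A=[apple,hinge,crate] B=[grate,joint] C=[spool,clip,drum,node,bolt]
Tick 6: prefer B, take grate from B; A=[apple,hinge,crate] B=[joint] C=[spool,clip,drum,node,bolt,grate]

Answer: 6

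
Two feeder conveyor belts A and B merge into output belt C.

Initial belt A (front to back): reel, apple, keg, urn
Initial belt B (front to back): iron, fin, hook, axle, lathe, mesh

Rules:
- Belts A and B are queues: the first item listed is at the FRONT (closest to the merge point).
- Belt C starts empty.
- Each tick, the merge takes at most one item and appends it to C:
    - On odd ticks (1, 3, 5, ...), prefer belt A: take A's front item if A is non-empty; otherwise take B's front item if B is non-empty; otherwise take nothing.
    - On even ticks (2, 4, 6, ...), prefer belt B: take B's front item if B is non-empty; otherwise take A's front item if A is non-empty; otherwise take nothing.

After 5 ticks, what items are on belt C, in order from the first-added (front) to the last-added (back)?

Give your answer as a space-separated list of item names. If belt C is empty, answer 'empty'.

Answer: reel iron apple fin keg

Derivation:
Tick 1: prefer A, take reel from A; A=[apple,keg,urn] B=[iron,fin,hook,axle,lathe,mesh] C=[reel]
Tick 2: prefer B, take iron from B; A=[apple,keg,urn] B=[fin,hook,axle,lathe,mesh] C=[reel,iron]
Tick 3: prefer A, take apple from A; A=[keg,urn] B=[fin,hook,axle,lathe,mesh] C=[reel,iron,apple]
Tick 4: prefer B, take fin from B; A=[keg,urn] B=[hook,axle,lathe,mesh] C=[reel,iron,apple,fin]
Tick 5: prefer A, take keg from A; A=[urn] B=[hook,axle,lathe,mesh] C=[reel,iron,apple,fin,keg]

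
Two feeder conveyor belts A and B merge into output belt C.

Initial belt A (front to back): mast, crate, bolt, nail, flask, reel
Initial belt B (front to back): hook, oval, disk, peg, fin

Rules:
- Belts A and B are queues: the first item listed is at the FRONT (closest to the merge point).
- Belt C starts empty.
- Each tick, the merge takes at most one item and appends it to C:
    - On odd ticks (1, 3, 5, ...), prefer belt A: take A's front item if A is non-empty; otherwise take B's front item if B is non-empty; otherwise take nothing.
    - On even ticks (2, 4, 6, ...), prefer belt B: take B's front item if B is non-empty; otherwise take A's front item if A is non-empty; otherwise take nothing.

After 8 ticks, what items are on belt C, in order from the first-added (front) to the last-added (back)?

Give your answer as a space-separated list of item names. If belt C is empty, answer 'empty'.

Answer: mast hook crate oval bolt disk nail peg

Derivation:
Tick 1: prefer A, take mast from A; A=[crate,bolt,nail,flask,reel] B=[hook,oval,disk,peg,fin] C=[mast]
Tick 2: prefer B, take hook from B; A=[crate,bolt,nail,flask,reel] B=[oval,disk,peg,fin] C=[mast,hook]
Tick 3: prefer A, take crate from A; A=[bolt,nail,flask,reel] B=[oval,disk,peg,fin] C=[mast,hook,crate]
Tick 4: prefer B, take oval from B; A=[bolt,nail,flask,reel] B=[disk,peg,fin] C=[mast,hook,crate,oval]
Tick 5: prefer A, take bolt from A; A=[nail,flask,reel] B=[disk,peg,fin] C=[mast,hook,crate,oval,bolt]
Tick 6: prefer B, take disk from B; A=[nail,flask,reel] B=[peg,fin] C=[mast,hook,crate,oval,bolt,disk]
Tick 7: prefer A, take nail from A; A=[flask,reel] B=[peg,fin] C=[mast,hook,crate,oval,bolt,disk,nail]
Tick 8: prefer B, take peg from B; A=[flask,reel] B=[fin] C=[mast,hook,crate,oval,bolt,disk,nail,peg]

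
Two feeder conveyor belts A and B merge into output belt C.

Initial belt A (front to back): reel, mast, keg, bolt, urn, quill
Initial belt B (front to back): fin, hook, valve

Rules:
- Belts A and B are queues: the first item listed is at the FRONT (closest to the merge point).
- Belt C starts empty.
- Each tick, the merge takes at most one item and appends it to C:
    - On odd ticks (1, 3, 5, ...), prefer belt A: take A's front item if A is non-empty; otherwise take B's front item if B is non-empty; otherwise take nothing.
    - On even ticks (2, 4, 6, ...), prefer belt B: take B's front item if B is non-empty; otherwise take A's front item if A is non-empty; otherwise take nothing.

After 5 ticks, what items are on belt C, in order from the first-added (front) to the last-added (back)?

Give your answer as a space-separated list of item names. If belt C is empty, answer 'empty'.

Tick 1: prefer A, take reel from A; A=[mast,keg,bolt,urn,quill] B=[fin,hook,valve] C=[reel]
Tick 2: prefer B, take fin from B; A=[mast,keg,bolt,urn,quill] B=[hook,valve] C=[reel,fin]
Tick 3: prefer A, take mast from A; A=[keg,bolt,urn,quill] B=[hook,valve] C=[reel,fin,mast]
Tick 4: prefer B, take hook from B; A=[keg,bolt,urn,quill] B=[valve] C=[reel,fin,mast,hook]
Tick 5: prefer A, take keg from A; A=[bolt,urn,quill] B=[valve] C=[reel,fin,mast,hook,keg]

Answer: reel fin mast hook keg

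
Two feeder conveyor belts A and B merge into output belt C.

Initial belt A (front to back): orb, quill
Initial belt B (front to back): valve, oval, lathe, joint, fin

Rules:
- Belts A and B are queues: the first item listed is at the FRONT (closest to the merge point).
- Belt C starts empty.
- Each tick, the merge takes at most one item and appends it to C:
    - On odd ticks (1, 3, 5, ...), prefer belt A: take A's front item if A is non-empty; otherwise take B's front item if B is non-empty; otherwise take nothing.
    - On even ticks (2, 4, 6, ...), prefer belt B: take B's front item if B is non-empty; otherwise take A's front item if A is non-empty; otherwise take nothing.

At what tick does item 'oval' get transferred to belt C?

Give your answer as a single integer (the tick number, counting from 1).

Answer: 4

Derivation:
Tick 1: prefer A, take orb from A; A=[quill] B=[valve,oval,lathe,joint,fin] C=[orb]
Tick 2: prefer B, take valve from B; A=[quill] B=[oval,lathe,joint,fin] C=[orb,valve]
Tick 3: prefer A, take quill from A; A=[-] B=[oval,lathe,joint,fin] C=[orb,valve,quill]
Tick 4: prefer B, take oval from B; A=[-] B=[lathe,joint,fin] C=[orb,valve,quill,oval]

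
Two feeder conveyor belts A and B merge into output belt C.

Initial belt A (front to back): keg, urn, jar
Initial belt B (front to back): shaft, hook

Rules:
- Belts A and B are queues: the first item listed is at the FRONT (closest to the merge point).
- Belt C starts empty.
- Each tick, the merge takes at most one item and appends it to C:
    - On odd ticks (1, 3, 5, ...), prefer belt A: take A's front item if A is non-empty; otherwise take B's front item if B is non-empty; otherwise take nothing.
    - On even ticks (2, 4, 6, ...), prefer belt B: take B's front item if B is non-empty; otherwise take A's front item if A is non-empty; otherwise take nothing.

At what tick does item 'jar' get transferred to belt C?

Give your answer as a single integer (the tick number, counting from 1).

Answer: 5

Derivation:
Tick 1: prefer A, take keg from A; A=[urn,jar] B=[shaft,hook] C=[keg]
Tick 2: prefer B, take shaft from B; A=[urn,jar] B=[hook] C=[keg,shaft]
Tick 3: prefer A, take urn from A; A=[jar] B=[hook] C=[keg,shaft,urn]
Tick 4: prefer B, take hook from B; A=[jar] B=[-] C=[keg,shaft,urn,hook]
Tick 5: prefer A, take jar from A; A=[-] B=[-] C=[keg,shaft,urn,hook,jar]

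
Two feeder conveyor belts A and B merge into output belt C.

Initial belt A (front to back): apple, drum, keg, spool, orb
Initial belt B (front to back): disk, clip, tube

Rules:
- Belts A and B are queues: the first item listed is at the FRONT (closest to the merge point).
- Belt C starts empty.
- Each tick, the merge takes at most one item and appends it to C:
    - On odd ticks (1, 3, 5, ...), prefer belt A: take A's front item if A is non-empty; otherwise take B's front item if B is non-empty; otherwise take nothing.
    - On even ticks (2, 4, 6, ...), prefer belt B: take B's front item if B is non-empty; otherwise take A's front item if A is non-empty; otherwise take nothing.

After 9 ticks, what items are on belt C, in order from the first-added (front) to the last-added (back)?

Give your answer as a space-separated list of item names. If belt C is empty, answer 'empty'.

Tick 1: prefer A, take apple from A; A=[drum,keg,spool,orb] B=[disk,clip,tube] C=[apple]
Tick 2: prefer B, take disk from B; A=[drum,keg,spool,orb] B=[clip,tube] C=[apple,disk]
Tick 3: prefer A, take drum from A; A=[keg,spool,orb] B=[clip,tube] C=[apple,disk,drum]
Tick 4: prefer B, take clip from B; A=[keg,spool,orb] B=[tube] C=[apple,disk,drum,clip]
Tick 5: prefer A, take keg from A; A=[spool,orb] B=[tube] C=[apple,disk,drum,clip,keg]
Tick 6: prefer B, take tube from B; A=[spool,orb] B=[-] C=[apple,disk,drum,clip,keg,tube]
Tick 7: prefer A, take spool from A; A=[orb] B=[-] C=[apple,disk,drum,clip,keg,tube,spool]
Tick 8: prefer B, take orb from A; A=[-] B=[-] C=[apple,disk,drum,clip,keg,tube,spool,orb]
Tick 9: prefer A, both empty, nothing taken; A=[-] B=[-] C=[apple,disk,drum,clip,keg,tube,spool,orb]

Answer: apple disk drum clip keg tube spool orb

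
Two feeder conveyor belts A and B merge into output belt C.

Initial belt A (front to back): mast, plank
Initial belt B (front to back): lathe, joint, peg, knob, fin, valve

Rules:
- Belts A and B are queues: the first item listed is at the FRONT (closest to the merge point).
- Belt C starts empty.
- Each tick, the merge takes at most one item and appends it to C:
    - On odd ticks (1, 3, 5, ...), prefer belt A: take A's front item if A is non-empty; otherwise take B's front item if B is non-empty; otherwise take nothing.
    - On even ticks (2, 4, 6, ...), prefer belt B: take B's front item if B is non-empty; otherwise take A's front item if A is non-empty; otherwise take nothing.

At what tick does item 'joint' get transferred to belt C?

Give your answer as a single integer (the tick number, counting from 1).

Tick 1: prefer A, take mast from A; A=[plank] B=[lathe,joint,peg,knob,fin,valve] C=[mast]
Tick 2: prefer B, take lathe from B; A=[plank] B=[joint,peg,knob,fin,valve] C=[mast,lathe]
Tick 3: prefer A, take plank from A; A=[-] B=[joint,peg,knob,fin,valve] C=[mast,lathe,plank]
Tick 4: prefer B, take joint from B; A=[-] B=[peg,knob,fin,valve] C=[mast,lathe,plank,joint]

Answer: 4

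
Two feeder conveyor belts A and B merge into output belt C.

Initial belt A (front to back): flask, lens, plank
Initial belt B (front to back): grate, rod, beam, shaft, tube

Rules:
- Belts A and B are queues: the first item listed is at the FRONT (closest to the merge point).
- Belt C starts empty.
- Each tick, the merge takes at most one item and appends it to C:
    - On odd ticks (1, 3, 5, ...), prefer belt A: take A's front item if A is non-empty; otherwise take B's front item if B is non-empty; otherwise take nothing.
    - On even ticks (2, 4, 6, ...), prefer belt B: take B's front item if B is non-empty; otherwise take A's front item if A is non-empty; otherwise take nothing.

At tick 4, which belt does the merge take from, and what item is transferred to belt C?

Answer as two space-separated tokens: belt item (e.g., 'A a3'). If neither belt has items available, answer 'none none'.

Answer: B rod

Derivation:
Tick 1: prefer A, take flask from A; A=[lens,plank] B=[grate,rod,beam,shaft,tube] C=[flask]
Tick 2: prefer B, take grate from B; A=[lens,plank] B=[rod,beam,shaft,tube] C=[flask,grate]
Tick 3: prefer A, take lens from A; A=[plank] B=[rod,beam,shaft,tube] C=[flask,grate,lens]
Tick 4: prefer B, take rod from B; A=[plank] B=[beam,shaft,tube] C=[flask,grate,lens,rod]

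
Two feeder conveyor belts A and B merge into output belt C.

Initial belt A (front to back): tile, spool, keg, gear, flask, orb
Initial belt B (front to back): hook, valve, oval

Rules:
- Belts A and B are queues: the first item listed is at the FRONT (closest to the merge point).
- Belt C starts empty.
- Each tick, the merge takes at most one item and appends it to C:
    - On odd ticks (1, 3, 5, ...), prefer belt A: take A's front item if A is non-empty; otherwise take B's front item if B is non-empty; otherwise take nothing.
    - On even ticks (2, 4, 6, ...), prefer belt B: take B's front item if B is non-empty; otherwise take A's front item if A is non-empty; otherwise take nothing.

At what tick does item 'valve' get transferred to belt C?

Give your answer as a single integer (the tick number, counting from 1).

Tick 1: prefer A, take tile from A; A=[spool,keg,gear,flask,orb] B=[hook,valve,oval] C=[tile]
Tick 2: prefer B, take hook from B; A=[spool,keg,gear,flask,orb] B=[valve,oval] C=[tile,hook]
Tick 3: prefer A, take spool from A; A=[keg,gear,flask,orb] B=[valve,oval] C=[tile,hook,spool]
Tick 4: prefer B, take valve from B; A=[keg,gear,flask,orb] B=[oval] C=[tile,hook,spool,valve]

Answer: 4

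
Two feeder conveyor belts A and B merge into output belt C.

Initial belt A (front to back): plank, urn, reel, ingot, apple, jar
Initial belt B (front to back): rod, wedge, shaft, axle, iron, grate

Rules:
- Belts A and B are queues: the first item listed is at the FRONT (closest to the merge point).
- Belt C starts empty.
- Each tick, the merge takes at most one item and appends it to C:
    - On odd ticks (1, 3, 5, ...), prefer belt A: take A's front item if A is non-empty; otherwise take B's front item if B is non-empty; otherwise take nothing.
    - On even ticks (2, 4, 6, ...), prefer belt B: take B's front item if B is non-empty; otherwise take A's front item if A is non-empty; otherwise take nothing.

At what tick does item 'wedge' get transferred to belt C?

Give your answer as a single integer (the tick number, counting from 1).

Tick 1: prefer A, take plank from A; A=[urn,reel,ingot,apple,jar] B=[rod,wedge,shaft,axle,iron,grate] C=[plank]
Tick 2: prefer B, take rod from B; A=[urn,reel,ingot,apple,jar] B=[wedge,shaft,axle,iron,grate] C=[plank,rod]
Tick 3: prefer A, take urn from A; A=[reel,ingot,apple,jar] B=[wedge,shaft,axle,iron,grate] C=[plank,rod,urn]
Tick 4: prefer B, take wedge from B; A=[reel,ingot,apple,jar] B=[shaft,axle,iron,grate] C=[plank,rod,urn,wedge]

Answer: 4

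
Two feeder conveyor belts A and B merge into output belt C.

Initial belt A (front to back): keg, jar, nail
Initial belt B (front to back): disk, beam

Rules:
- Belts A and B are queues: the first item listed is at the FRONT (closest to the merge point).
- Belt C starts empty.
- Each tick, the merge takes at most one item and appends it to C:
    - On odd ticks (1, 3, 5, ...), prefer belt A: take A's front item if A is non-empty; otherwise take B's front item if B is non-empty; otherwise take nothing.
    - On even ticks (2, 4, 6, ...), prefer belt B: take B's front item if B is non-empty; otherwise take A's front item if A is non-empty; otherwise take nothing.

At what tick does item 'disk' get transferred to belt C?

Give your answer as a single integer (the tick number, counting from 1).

Answer: 2

Derivation:
Tick 1: prefer A, take keg from A; A=[jar,nail] B=[disk,beam] C=[keg]
Tick 2: prefer B, take disk from B; A=[jar,nail] B=[beam] C=[keg,disk]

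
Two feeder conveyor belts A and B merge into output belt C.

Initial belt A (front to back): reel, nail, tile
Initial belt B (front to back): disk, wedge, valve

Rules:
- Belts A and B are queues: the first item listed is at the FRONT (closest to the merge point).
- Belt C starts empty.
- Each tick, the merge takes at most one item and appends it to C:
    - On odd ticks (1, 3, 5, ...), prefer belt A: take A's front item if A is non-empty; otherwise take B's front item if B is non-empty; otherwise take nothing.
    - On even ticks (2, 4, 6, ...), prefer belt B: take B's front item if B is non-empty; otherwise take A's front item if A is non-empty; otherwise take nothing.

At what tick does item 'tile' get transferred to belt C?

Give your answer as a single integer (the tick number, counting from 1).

Tick 1: prefer A, take reel from A; A=[nail,tile] B=[disk,wedge,valve] C=[reel]
Tick 2: prefer B, take disk from B; A=[nail,tile] B=[wedge,valve] C=[reel,disk]
Tick 3: prefer A, take nail from A; A=[tile] B=[wedge,valve] C=[reel,disk,nail]
Tick 4: prefer B, take wedge from B; A=[tile] B=[valve] C=[reel,disk,nail,wedge]
Tick 5: prefer A, take tile from A; A=[-] B=[valve] C=[reel,disk,nail,wedge,tile]

Answer: 5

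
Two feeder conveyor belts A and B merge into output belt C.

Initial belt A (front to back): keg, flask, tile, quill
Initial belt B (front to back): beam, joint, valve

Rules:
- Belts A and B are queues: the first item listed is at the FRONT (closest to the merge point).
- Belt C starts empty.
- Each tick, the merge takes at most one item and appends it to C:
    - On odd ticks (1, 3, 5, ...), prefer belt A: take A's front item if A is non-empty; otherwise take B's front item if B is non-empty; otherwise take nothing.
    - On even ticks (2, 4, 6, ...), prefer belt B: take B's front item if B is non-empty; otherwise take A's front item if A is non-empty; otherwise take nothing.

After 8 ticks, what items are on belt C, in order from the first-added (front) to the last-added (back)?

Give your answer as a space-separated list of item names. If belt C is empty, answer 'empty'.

Tick 1: prefer A, take keg from A; A=[flask,tile,quill] B=[beam,joint,valve] C=[keg]
Tick 2: prefer B, take beam from B; A=[flask,tile,quill] B=[joint,valve] C=[keg,beam]
Tick 3: prefer A, take flask from A; A=[tile,quill] B=[joint,valve] C=[keg,beam,flask]
Tick 4: prefer B, take joint from B; A=[tile,quill] B=[valve] C=[keg,beam,flask,joint]
Tick 5: prefer A, take tile from A; A=[quill] B=[valve] C=[keg,beam,flask,joint,tile]
Tick 6: prefer B, take valve from B; A=[quill] B=[-] C=[keg,beam,flask,joint,tile,valve]
Tick 7: prefer A, take quill from A; A=[-] B=[-] C=[keg,beam,flask,joint,tile,valve,quill]
Tick 8: prefer B, both empty, nothing taken; A=[-] B=[-] C=[keg,beam,flask,joint,tile,valve,quill]

Answer: keg beam flask joint tile valve quill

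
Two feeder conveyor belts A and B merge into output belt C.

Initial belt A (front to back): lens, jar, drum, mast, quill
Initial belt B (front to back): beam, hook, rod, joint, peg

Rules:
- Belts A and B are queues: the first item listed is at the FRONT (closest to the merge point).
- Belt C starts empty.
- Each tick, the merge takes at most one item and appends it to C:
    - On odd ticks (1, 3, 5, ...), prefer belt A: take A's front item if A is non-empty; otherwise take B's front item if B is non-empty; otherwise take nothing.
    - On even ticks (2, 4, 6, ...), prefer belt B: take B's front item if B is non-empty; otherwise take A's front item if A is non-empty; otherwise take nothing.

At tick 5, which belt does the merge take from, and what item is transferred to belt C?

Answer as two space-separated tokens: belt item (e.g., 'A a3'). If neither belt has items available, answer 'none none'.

Tick 1: prefer A, take lens from A; A=[jar,drum,mast,quill] B=[beam,hook,rod,joint,peg] C=[lens]
Tick 2: prefer B, take beam from B; A=[jar,drum,mast,quill] B=[hook,rod,joint,peg] C=[lens,beam]
Tick 3: prefer A, take jar from A; A=[drum,mast,quill] B=[hook,rod,joint,peg] C=[lens,beam,jar]
Tick 4: prefer B, take hook from B; A=[drum,mast,quill] B=[rod,joint,peg] C=[lens,beam,jar,hook]
Tick 5: prefer A, take drum from A; A=[mast,quill] B=[rod,joint,peg] C=[lens,beam,jar,hook,drum]

Answer: A drum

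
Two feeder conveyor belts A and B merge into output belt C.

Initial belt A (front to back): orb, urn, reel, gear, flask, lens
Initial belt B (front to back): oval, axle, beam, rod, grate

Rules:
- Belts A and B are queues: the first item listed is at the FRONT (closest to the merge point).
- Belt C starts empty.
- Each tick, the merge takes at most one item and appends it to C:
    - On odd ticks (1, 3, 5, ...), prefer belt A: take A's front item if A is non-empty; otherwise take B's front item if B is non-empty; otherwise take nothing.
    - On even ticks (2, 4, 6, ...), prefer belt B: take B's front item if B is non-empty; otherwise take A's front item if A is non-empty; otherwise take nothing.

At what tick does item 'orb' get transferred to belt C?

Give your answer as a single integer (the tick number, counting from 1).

Answer: 1

Derivation:
Tick 1: prefer A, take orb from A; A=[urn,reel,gear,flask,lens] B=[oval,axle,beam,rod,grate] C=[orb]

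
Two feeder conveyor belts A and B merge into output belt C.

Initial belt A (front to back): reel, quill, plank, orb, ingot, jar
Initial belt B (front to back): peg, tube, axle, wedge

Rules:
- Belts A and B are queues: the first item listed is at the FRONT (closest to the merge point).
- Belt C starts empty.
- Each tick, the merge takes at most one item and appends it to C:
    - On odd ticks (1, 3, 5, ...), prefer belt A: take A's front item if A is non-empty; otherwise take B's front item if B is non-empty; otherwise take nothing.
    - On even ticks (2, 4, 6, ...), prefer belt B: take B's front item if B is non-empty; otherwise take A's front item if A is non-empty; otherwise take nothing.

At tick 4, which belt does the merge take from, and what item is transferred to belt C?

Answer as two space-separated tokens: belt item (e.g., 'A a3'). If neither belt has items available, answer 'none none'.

Answer: B tube

Derivation:
Tick 1: prefer A, take reel from A; A=[quill,plank,orb,ingot,jar] B=[peg,tube,axle,wedge] C=[reel]
Tick 2: prefer B, take peg from B; A=[quill,plank,orb,ingot,jar] B=[tube,axle,wedge] C=[reel,peg]
Tick 3: prefer A, take quill from A; A=[plank,orb,ingot,jar] B=[tube,axle,wedge] C=[reel,peg,quill]
Tick 4: prefer B, take tube from B; A=[plank,orb,ingot,jar] B=[axle,wedge] C=[reel,peg,quill,tube]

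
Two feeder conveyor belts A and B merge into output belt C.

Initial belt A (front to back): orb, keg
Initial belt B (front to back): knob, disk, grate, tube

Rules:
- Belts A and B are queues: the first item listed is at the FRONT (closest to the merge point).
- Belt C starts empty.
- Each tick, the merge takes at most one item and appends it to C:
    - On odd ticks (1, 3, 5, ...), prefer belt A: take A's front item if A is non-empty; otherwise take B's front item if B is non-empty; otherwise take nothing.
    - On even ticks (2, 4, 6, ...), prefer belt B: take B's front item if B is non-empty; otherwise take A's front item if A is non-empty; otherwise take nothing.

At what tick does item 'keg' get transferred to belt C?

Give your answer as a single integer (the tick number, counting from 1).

Answer: 3

Derivation:
Tick 1: prefer A, take orb from A; A=[keg] B=[knob,disk,grate,tube] C=[orb]
Tick 2: prefer B, take knob from B; A=[keg] B=[disk,grate,tube] C=[orb,knob]
Tick 3: prefer A, take keg from A; A=[-] B=[disk,grate,tube] C=[orb,knob,keg]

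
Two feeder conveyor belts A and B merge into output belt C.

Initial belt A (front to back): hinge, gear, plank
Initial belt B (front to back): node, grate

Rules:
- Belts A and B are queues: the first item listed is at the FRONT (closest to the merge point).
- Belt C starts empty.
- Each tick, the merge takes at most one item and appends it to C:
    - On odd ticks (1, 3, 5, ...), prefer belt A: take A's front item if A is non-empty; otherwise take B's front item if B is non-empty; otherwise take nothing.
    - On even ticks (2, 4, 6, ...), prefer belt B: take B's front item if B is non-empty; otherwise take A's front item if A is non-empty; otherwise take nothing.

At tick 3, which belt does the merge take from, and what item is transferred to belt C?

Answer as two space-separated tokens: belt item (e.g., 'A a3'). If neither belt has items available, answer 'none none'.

Tick 1: prefer A, take hinge from A; A=[gear,plank] B=[node,grate] C=[hinge]
Tick 2: prefer B, take node from B; A=[gear,plank] B=[grate] C=[hinge,node]
Tick 3: prefer A, take gear from A; A=[plank] B=[grate] C=[hinge,node,gear]

Answer: A gear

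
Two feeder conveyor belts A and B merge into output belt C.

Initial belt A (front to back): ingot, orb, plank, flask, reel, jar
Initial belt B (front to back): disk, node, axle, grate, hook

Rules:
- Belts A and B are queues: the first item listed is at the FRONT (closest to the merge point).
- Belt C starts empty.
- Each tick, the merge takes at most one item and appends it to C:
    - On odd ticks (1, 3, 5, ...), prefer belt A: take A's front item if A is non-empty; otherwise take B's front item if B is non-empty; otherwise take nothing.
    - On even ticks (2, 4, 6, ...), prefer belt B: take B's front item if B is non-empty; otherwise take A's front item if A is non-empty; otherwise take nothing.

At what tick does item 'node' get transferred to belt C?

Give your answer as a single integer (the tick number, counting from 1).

Tick 1: prefer A, take ingot from A; A=[orb,plank,flask,reel,jar] B=[disk,node,axle,grate,hook] C=[ingot]
Tick 2: prefer B, take disk from B; A=[orb,plank,flask,reel,jar] B=[node,axle,grate,hook] C=[ingot,disk]
Tick 3: prefer A, take orb from A; A=[plank,flask,reel,jar] B=[node,axle,grate,hook] C=[ingot,disk,orb]
Tick 4: prefer B, take node from B; A=[plank,flask,reel,jar] B=[axle,grate,hook] C=[ingot,disk,orb,node]

Answer: 4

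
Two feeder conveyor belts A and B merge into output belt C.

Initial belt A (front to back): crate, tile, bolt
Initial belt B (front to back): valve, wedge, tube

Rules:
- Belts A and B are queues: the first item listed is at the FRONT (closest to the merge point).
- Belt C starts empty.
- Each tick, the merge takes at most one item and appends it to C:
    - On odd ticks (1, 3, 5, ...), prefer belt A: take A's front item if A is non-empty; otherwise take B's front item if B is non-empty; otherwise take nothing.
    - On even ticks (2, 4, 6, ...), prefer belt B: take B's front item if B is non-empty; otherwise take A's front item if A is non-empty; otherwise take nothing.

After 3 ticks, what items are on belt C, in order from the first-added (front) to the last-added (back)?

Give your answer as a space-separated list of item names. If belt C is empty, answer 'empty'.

Answer: crate valve tile

Derivation:
Tick 1: prefer A, take crate from A; A=[tile,bolt] B=[valve,wedge,tube] C=[crate]
Tick 2: prefer B, take valve from B; A=[tile,bolt] B=[wedge,tube] C=[crate,valve]
Tick 3: prefer A, take tile from A; A=[bolt] B=[wedge,tube] C=[crate,valve,tile]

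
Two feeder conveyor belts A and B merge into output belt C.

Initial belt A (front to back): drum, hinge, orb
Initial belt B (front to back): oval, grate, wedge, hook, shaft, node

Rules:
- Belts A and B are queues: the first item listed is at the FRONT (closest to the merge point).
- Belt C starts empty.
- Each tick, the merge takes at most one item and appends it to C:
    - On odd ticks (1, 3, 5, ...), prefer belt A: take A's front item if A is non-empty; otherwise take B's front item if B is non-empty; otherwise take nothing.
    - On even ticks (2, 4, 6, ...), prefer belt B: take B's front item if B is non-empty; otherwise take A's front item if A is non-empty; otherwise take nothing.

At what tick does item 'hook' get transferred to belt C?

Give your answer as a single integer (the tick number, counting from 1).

Answer: 7

Derivation:
Tick 1: prefer A, take drum from A; A=[hinge,orb] B=[oval,grate,wedge,hook,shaft,node] C=[drum]
Tick 2: prefer B, take oval from B; A=[hinge,orb] B=[grate,wedge,hook,shaft,node] C=[drum,oval]
Tick 3: prefer A, take hinge from A; A=[orb] B=[grate,wedge,hook,shaft,node] C=[drum,oval,hinge]
Tick 4: prefer B, take grate from B; A=[orb] B=[wedge,hook,shaft,node] C=[drum,oval,hinge,grate]
Tick 5: prefer A, take orb from A; A=[-] B=[wedge,hook,shaft,node] C=[drum,oval,hinge,grate,orb]
Tick 6: prefer B, take wedge from B; A=[-] B=[hook,shaft,node] C=[drum,oval,hinge,grate,orb,wedge]
Tick 7: prefer A, take hook from B; A=[-] B=[shaft,node] C=[drum,oval,hinge,grate,orb,wedge,hook]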